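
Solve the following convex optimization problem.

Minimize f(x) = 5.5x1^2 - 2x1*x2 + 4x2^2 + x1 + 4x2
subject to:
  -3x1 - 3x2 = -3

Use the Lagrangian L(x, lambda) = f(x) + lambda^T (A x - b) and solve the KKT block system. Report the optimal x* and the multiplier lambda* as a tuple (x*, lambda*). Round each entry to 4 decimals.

Form the Lagrangian:
  L(x, lambda) = (1/2) x^T Q x + c^T x + lambda^T (A x - b)
Stationarity (grad_x L = 0): Q x + c + A^T lambda = 0.
Primal feasibility: A x = b.

This gives the KKT block system:
  [ Q   A^T ] [ x     ]   [-c ]
  [ A    0  ] [ lambda ] = [ b ]

Solving the linear system:
  x*      = (0.5652, 0.4348)
  lambda* = (2.1159)
  f(x*)   = 4.3261

x* = (0.5652, 0.4348), lambda* = (2.1159)


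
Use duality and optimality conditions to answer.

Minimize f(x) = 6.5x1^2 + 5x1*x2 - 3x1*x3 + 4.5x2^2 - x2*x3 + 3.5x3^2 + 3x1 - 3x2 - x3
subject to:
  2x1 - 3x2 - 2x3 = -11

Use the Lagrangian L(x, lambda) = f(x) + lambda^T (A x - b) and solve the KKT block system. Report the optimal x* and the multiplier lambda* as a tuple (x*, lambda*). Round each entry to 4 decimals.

Form the Lagrangian:
  L(x, lambda) = (1/2) x^T Q x + c^T x + lambda^T (A x - b)
Stationarity (grad_x L = 0): Q x + c + A^T lambda = 0.
Primal feasibility: A x = b.

This gives the KKT block system:
  [ Q   A^T ] [ x     ]   [-c ]
  [ A    0  ] [ lambda ] = [ b ]

Solving the linear system:
  x*      = (-1.3953, 2.2328, 0.7555)
  lambda* = (3.1209)
  f(x*)   = 11.3453

x* = (-1.3953, 2.2328, 0.7555), lambda* = (3.1209)


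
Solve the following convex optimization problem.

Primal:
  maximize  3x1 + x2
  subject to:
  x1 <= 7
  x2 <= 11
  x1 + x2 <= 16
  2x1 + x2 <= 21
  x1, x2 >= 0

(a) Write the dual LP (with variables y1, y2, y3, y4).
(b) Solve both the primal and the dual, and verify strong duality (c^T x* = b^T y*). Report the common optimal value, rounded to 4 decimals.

The standard primal-dual pair for 'max c^T x s.t. A x <= b, x >= 0' is:
  Dual:  min b^T y  s.t.  A^T y >= c,  y >= 0.

So the dual LP is:
  minimize  7y1 + 11y2 + 16y3 + 21y4
  subject to:
    y1 + y3 + 2y4 >= 3
    y2 + y3 + y4 >= 1
    y1, y2, y3, y4 >= 0

Solving the primal: x* = (7, 7).
  primal value c^T x* = 28.
Solving the dual: y* = (1, 0, 0, 1).
  dual value b^T y* = 28.
Strong duality: c^T x* = b^T y*. Confirmed.

28


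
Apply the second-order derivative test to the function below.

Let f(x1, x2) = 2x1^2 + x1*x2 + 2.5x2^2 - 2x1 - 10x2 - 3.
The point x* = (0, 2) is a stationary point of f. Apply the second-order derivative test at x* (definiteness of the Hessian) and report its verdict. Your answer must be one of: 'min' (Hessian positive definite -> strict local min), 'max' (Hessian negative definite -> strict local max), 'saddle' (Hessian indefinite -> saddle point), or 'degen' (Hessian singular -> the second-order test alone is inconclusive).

Compute the Hessian H = grad^2 f:
  H = [[4, 1], [1, 5]]
Verify stationarity: grad f(x*) = H x* + g = (0, 0).
Eigenvalues of H: 3.382, 5.618.
Both eigenvalues > 0, so H is positive definite -> x* is a strict local min.

min


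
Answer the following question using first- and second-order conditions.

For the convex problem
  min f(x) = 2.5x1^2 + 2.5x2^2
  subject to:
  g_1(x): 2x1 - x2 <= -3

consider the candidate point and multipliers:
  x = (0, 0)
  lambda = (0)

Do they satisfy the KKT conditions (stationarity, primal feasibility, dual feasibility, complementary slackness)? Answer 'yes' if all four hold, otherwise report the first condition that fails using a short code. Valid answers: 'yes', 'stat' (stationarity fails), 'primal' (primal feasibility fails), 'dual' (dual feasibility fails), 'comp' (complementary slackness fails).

Gradient of f: grad f(x) = Q x + c = (0, 0)
Constraint values g_i(x) = a_i^T x - b_i:
  g_1((0, 0)) = 3
Stationarity residual: grad f(x) + sum_i lambda_i a_i = (0, 0)
  -> stationarity OK
Primal feasibility (all g_i <= 0): FAILS
Dual feasibility (all lambda_i >= 0): OK
Complementary slackness (lambda_i * g_i(x) = 0 for all i): OK

Verdict: the first failing condition is primal_feasibility -> primal.

primal


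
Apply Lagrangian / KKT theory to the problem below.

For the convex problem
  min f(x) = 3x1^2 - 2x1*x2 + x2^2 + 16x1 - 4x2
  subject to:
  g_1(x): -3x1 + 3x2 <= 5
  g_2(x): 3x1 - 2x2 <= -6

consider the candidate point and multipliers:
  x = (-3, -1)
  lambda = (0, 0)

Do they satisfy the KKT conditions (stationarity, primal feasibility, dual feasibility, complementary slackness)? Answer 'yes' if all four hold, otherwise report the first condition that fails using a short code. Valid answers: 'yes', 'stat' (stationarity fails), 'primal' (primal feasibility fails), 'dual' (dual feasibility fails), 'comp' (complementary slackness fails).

Gradient of f: grad f(x) = Q x + c = (0, 0)
Constraint values g_i(x) = a_i^T x - b_i:
  g_1((-3, -1)) = 1
  g_2((-3, -1)) = -1
Stationarity residual: grad f(x) + sum_i lambda_i a_i = (0, 0)
  -> stationarity OK
Primal feasibility (all g_i <= 0): FAILS
Dual feasibility (all lambda_i >= 0): OK
Complementary slackness (lambda_i * g_i(x) = 0 for all i): OK

Verdict: the first failing condition is primal_feasibility -> primal.

primal


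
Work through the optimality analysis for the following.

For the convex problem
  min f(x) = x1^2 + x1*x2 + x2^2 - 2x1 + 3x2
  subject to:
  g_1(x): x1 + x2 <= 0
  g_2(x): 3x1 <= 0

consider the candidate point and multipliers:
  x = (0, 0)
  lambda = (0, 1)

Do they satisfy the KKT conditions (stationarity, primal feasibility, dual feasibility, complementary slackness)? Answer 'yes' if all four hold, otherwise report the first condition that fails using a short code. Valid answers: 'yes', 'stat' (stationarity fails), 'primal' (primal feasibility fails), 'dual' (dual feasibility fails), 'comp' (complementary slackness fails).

Gradient of f: grad f(x) = Q x + c = (-2, 3)
Constraint values g_i(x) = a_i^T x - b_i:
  g_1((0, 0)) = 0
  g_2((0, 0)) = 0
Stationarity residual: grad f(x) + sum_i lambda_i a_i = (1, 3)
  -> stationarity FAILS
Primal feasibility (all g_i <= 0): OK
Dual feasibility (all lambda_i >= 0): OK
Complementary slackness (lambda_i * g_i(x) = 0 for all i): OK

Verdict: the first failing condition is stationarity -> stat.

stat


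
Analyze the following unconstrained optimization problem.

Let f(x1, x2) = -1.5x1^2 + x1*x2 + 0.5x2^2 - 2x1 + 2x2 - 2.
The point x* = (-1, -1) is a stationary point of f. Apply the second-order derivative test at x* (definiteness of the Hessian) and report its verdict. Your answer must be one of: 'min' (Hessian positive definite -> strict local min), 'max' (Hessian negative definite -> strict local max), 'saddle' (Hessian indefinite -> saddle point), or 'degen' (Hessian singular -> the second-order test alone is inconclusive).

Compute the Hessian H = grad^2 f:
  H = [[-3, 1], [1, 1]]
Verify stationarity: grad f(x*) = H x* + g = (0, 0).
Eigenvalues of H: -3.2361, 1.2361.
Eigenvalues have mixed signs, so H is indefinite -> x* is a saddle point.

saddle


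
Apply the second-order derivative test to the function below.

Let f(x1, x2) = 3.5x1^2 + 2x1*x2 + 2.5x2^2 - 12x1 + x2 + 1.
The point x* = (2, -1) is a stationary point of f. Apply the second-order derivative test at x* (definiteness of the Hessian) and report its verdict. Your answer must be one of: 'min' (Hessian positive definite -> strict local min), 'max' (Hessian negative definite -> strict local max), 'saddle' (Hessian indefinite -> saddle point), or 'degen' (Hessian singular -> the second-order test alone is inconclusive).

Compute the Hessian H = grad^2 f:
  H = [[7, 2], [2, 5]]
Verify stationarity: grad f(x*) = H x* + g = (0, 0).
Eigenvalues of H: 3.7639, 8.2361.
Both eigenvalues > 0, so H is positive definite -> x* is a strict local min.

min


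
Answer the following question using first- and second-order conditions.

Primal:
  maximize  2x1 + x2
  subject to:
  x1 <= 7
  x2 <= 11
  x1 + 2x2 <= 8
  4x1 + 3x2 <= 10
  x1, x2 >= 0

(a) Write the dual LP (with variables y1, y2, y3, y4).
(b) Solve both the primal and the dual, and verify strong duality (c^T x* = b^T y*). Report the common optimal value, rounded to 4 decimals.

The standard primal-dual pair for 'max c^T x s.t. A x <= b, x >= 0' is:
  Dual:  min b^T y  s.t.  A^T y >= c,  y >= 0.

So the dual LP is:
  minimize  7y1 + 11y2 + 8y3 + 10y4
  subject to:
    y1 + y3 + 4y4 >= 2
    y2 + 2y3 + 3y4 >= 1
    y1, y2, y3, y4 >= 0

Solving the primal: x* = (2.5, 0).
  primal value c^T x* = 5.
Solving the dual: y* = (0, 0, 0, 0.5).
  dual value b^T y* = 5.
Strong duality: c^T x* = b^T y*. Confirmed.

5


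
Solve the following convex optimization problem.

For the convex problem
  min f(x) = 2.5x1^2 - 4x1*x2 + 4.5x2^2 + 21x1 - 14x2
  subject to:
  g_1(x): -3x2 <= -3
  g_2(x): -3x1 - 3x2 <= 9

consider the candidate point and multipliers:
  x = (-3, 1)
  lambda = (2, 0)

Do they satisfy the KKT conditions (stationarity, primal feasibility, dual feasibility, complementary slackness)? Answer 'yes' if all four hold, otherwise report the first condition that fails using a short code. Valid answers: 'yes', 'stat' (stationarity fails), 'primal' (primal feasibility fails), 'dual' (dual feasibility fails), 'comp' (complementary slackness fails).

Gradient of f: grad f(x) = Q x + c = (2, 7)
Constraint values g_i(x) = a_i^T x - b_i:
  g_1((-3, 1)) = 0
  g_2((-3, 1)) = -3
Stationarity residual: grad f(x) + sum_i lambda_i a_i = (2, 1)
  -> stationarity FAILS
Primal feasibility (all g_i <= 0): OK
Dual feasibility (all lambda_i >= 0): OK
Complementary slackness (lambda_i * g_i(x) = 0 for all i): OK

Verdict: the first failing condition is stationarity -> stat.

stat


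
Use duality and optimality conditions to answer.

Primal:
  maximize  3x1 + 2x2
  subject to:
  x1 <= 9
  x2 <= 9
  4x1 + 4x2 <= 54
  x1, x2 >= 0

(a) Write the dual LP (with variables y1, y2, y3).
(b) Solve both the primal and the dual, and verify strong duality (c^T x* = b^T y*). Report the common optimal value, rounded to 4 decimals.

The standard primal-dual pair for 'max c^T x s.t. A x <= b, x >= 0' is:
  Dual:  min b^T y  s.t.  A^T y >= c,  y >= 0.

So the dual LP is:
  minimize  9y1 + 9y2 + 54y3
  subject to:
    y1 + 4y3 >= 3
    y2 + 4y3 >= 2
    y1, y2, y3 >= 0

Solving the primal: x* = (9, 4.5).
  primal value c^T x* = 36.
Solving the dual: y* = (1, 0, 0.5).
  dual value b^T y* = 36.
Strong duality: c^T x* = b^T y*. Confirmed.

36


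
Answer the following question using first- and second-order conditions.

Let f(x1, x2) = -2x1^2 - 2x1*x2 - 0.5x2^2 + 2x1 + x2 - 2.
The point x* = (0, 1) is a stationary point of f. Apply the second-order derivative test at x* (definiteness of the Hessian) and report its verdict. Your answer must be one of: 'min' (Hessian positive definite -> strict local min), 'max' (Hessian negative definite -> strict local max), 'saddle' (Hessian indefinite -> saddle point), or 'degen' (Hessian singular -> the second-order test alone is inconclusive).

Compute the Hessian H = grad^2 f:
  H = [[-4, -2], [-2, -1]]
Verify stationarity: grad f(x*) = H x* + g = (0, 0).
Eigenvalues of H: -5, 0.
H has a zero eigenvalue (singular; negative semidefinite but not definite), so H is neither positive definite, negative definite, nor indefinite. The second-order test alone is inconclusive -> degen.
(Indeed, f is constant along the null direction of H through x*, so x* is not a strict local extremum.)

degen


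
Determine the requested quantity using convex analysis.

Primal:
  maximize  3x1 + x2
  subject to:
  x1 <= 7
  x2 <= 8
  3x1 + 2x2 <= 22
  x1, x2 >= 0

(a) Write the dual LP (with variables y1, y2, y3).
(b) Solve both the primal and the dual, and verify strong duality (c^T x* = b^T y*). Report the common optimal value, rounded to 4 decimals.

The standard primal-dual pair for 'max c^T x s.t. A x <= b, x >= 0' is:
  Dual:  min b^T y  s.t.  A^T y >= c,  y >= 0.

So the dual LP is:
  minimize  7y1 + 8y2 + 22y3
  subject to:
    y1 + 3y3 >= 3
    y2 + 2y3 >= 1
    y1, y2, y3 >= 0

Solving the primal: x* = (7, 0.5).
  primal value c^T x* = 21.5.
Solving the dual: y* = (1.5, 0, 0.5).
  dual value b^T y* = 21.5.
Strong duality: c^T x* = b^T y*. Confirmed.

21.5


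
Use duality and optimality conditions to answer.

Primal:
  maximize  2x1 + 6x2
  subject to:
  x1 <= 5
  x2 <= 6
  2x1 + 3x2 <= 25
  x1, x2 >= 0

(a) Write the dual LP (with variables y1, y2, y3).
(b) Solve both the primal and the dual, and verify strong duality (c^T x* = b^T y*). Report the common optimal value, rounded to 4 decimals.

The standard primal-dual pair for 'max c^T x s.t. A x <= b, x >= 0' is:
  Dual:  min b^T y  s.t.  A^T y >= c,  y >= 0.

So the dual LP is:
  minimize  5y1 + 6y2 + 25y3
  subject to:
    y1 + 2y3 >= 2
    y2 + 3y3 >= 6
    y1, y2, y3 >= 0

Solving the primal: x* = (3.5, 6).
  primal value c^T x* = 43.
Solving the dual: y* = (0, 3, 1).
  dual value b^T y* = 43.
Strong duality: c^T x* = b^T y*. Confirmed.

43


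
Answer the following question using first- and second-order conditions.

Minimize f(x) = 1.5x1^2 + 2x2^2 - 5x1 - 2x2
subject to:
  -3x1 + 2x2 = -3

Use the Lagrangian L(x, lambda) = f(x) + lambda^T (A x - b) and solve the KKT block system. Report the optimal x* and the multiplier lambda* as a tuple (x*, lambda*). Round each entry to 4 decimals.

Form the Lagrangian:
  L(x, lambda) = (1/2) x^T Q x + c^T x + lambda^T (A x - b)
Stationarity (grad_x L = 0): Q x + c + A^T lambda = 0.
Primal feasibility: A x = b.

This gives the KKT block system:
  [ Q   A^T ] [ x     ]   [-c ]
  [ A    0  ] [ lambda ] = [ b ]

Solving the linear system:
  x*      = (1.4167, 0.625)
  lambda* = (-0.25)
  f(x*)   = -4.5417

x* = (1.4167, 0.625), lambda* = (-0.25)


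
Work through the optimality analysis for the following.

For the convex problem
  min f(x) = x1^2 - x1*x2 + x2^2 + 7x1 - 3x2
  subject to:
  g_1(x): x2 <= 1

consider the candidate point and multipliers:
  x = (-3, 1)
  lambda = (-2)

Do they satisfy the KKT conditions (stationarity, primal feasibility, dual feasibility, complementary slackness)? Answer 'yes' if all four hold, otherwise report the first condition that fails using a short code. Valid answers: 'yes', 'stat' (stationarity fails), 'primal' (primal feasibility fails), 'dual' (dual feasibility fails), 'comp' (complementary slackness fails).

Gradient of f: grad f(x) = Q x + c = (0, 2)
Constraint values g_i(x) = a_i^T x - b_i:
  g_1((-3, 1)) = 0
Stationarity residual: grad f(x) + sum_i lambda_i a_i = (0, 0)
  -> stationarity OK
Primal feasibility (all g_i <= 0): OK
Dual feasibility (all lambda_i >= 0): FAILS
Complementary slackness (lambda_i * g_i(x) = 0 for all i): OK

Verdict: the first failing condition is dual_feasibility -> dual.

dual


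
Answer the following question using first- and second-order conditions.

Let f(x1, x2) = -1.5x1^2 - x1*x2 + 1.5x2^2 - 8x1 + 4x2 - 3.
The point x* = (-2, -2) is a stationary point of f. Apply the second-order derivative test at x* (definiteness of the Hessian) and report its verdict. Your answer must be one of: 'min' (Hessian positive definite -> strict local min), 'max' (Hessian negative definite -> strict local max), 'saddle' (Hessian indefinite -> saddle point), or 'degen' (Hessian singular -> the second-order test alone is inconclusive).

Compute the Hessian H = grad^2 f:
  H = [[-3, -1], [-1, 3]]
Verify stationarity: grad f(x*) = H x* + g = (0, 0).
Eigenvalues of H: -3.1623, 3.1623.
Eigenvalues have mixed signs, so H is indefinite -> x* is a saddle point.

saddle


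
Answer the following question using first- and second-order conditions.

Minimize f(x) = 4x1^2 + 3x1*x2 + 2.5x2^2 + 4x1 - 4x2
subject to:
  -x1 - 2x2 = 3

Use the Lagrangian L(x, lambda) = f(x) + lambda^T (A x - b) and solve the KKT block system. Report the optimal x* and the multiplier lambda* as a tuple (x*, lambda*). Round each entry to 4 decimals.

Form the Lagrangian:
  L(x, lambda) = (1/2) x^T Q x + c^T x + lambda^T (A x - b)
Stationarity (grad_x L = 0): Q x + c + A^T lambda = 0.
Primal feasibility: A x = b.

This gives the KKT block system:
  [ Q   A^T ] [ x     ]   [-c ]
  [ A    0  ] [ lambda ] = [ b ]

Solving the linear system:
  x*      = (-0.84, -1.08)
  lambda* = (-5.96)
  f(x*)   = 9.42

x* = (-0.84, -1.08), lambda* = (-5.96)


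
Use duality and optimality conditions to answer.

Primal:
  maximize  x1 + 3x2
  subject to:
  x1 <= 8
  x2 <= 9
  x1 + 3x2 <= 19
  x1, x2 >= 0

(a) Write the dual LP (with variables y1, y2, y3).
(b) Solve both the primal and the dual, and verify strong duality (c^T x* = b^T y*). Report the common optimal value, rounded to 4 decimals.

The standard primal-dual pair for 'max c^T x s.t. A x <= b, x >= 0' is:
  Dual:  min b^T y  s.t.  A^T y >= c,  y >= 0.

So the dual LP is:
  minimize  8y1 + 9y2 + 19y3
  subject to:
    y1 + y3 >= 1
    y2 + 3y3 >= 3
    y1, y2, y3 >= 0

Solving the primal: x* = (0, 6.3333).
  primal value c^T x* = 19.
Solving the dual: y* = (0, 0, 1).
  dual value b^T y* = 19.
Strong duality: c^T x* = b^T y*. Confirmed.

19


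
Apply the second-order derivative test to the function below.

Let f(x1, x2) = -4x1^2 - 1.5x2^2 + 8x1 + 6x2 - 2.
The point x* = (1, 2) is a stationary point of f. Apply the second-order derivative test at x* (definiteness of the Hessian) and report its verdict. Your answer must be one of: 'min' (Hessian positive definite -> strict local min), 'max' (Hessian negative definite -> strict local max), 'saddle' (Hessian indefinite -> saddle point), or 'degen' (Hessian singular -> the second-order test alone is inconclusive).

Compute the Hessian H = grad^2 f:
  H = [[-8, 0], [0, -3]]
Verify stationarity: grad f(x*) = H x* + g = (0, 0).
Eigenvalues of H: -8, -3.
Both eigenvalues < 0, so H is negative definite -> x* is a strict local max.

max


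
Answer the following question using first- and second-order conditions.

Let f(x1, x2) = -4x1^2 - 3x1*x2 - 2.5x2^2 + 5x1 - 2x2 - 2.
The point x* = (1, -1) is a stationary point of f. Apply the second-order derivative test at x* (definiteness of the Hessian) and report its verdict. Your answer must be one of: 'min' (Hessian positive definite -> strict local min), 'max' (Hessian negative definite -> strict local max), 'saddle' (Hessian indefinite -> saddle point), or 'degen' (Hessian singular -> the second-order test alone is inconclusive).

Compute the Hessian H = grad^2 f:
  H = [[-8, -3], [-3, -5]]
Verify stationarity: grad f(x*) = H x* + g = (0, 0).
Eigenvalues of H: -9.8541, -3.1459.
Both eigenvalues < 0, so H is negative definite -> x* is a strict local max.

max


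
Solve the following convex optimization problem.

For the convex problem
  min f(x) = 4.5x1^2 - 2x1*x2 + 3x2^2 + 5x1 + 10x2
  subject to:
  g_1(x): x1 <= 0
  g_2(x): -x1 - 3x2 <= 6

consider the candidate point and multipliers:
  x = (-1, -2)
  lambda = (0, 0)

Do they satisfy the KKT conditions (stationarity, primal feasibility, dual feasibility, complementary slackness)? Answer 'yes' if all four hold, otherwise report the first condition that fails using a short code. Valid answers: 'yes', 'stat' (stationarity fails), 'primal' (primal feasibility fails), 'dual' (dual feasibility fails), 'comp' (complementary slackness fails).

Gradient of f: grad f(x) = Q x + c = (0, 0)
Constraint values g_i(x) = a_i^T x - b_i:
  g_1((-1, -2)) = -1
  g_2((-1, -2)) = 1
Stationarity residual: grad f(x) + sum_i lambda_i a_i = (0, 0)
  -> stationarity OK
Primal feasibility (all g_i <= 0): FAILS
Dual feasibility (all lambda_i >= 0): OK
Complementary slackness (lambda_i * g_i(x) = 0 for all i): OK

Verdict: the first failing condition is primal_feasibility -> primal.

primal


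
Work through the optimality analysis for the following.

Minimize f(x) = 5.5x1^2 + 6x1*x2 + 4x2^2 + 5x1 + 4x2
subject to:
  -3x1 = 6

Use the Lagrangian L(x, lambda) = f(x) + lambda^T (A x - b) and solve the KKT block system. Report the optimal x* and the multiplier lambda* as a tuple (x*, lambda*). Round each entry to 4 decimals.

Form the Lagrangian:
  L(x, lambda) = (1/2) x^T Q x + c^T x + lambda^T (A x - b)
Stationarity (grad_x L = 0): Q x + c + A^T lambda = 0.
Primal feasibility: A x = b.

This gives the KKT block system:
  [ Q   A^T ] [ x     ]   [-c ]
  [ A    0  ] [ lambda ] = [ b ]

Solving the linear system:
  x*      = (-2, 1)
  lambda* = (-3.6667)
  f(x*)   = 8

x* = (-2, 1), lambda* = (-3.6667)


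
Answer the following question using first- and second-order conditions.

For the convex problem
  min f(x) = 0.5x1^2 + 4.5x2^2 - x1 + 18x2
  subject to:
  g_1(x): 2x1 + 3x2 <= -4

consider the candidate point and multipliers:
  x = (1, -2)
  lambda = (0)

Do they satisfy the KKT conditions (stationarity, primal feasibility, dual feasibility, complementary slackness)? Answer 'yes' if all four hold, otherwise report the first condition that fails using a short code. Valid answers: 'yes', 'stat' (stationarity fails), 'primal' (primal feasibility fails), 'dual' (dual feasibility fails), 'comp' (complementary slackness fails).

Gradient of f: grad f(x) = Q x + c = (0, 0)
Constraint values g_i(x) = a_i^T x - b_i:
  g_1((1, -2)) = 0
Stationarity residual: grad f(x) + sum_i lambda_i a_i = (0, 0)
  -> stationarity OK
Primal feasibility (all g_i <= 0): OK
Dual feasibility (all lambda_i >= 0): OK
Complementary slackness (lambda_i * g_i(x) = 0 for all i): OK

Verdict: yes, KKT holds.

yes


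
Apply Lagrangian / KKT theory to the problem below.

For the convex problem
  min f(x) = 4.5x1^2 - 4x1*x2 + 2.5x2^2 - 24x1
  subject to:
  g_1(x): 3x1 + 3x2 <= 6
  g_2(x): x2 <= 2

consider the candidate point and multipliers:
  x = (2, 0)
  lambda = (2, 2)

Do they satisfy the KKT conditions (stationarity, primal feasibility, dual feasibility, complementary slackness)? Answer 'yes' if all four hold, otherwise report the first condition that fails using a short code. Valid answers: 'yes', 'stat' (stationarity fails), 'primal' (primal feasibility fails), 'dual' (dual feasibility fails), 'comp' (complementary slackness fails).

Gradient of f: grad f(x) = Q x + c = (-6, -8)
Constraint values g_i(x) = a_i^T x - b_i:
  g_1((2, 0)) = 0
  g_2((2, 0)) = -2
Stationarity residual: grad f(x) + sum_i lambda_i a_i = (0, 0)
  -> stationarity OK
Primal feasibility (all g_i <= 0): OK
Dual feasibility (all lambda_i >= 0): OK
Complementary slackness (lambda_i * g_i(x) = 0 for all i): FAILS

Verdict: the first failing condition is complementary_slackness -> comp.

comp


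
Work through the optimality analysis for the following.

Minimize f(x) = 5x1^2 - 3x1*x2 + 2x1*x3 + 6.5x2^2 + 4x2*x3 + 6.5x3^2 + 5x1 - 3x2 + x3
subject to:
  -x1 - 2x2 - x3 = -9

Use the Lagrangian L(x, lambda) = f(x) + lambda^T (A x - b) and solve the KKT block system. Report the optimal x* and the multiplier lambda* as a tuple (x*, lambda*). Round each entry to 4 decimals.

Form the Lagrangian:
  L(x, lambda) = (1/2) x^T Q x + c^T x + lambda^T (A x - b)
Stationarity (grad_x L = 0): Q x + c + A^T lambda = 0.
Primal feasibility: A x = b.

This gives the KKT block system:
  [ Q   A^T ] [ x     ]   [-c ]
  [ A    0  ] [ lambda ] = [ b ]

Solving the linear system:
  x*      = (2.2805, 3.4448, -0.17)
  lambda* = (17.1303)
  f(x*)   = 77.5354

x* = (2.2805, 3.4448, -0.17), lambda* = (17.1303)


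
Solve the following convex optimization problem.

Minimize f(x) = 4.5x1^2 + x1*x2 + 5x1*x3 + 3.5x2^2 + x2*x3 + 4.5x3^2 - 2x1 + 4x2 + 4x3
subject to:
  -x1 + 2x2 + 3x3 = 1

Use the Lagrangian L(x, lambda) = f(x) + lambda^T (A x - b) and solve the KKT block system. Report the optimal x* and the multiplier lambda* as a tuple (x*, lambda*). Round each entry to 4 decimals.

Form the Lagrangian:
  L(x, lambda) = (1/2) x^T Q x + c^T x + lambda^T (A x - b)
Stationarity (grad_x L = 0): Q x + c + A^T lambda = 0.
Primal feasibility: A x = b.

This gives the KKT block system:
  [ Q   A^T ] [ x     ]   [-c ]
  [ A    0  ] [ lambda ] = [ b ]

Solving the linear system:
  x*      = (-0.1594, -0.0315, 0.3012)
  lambda* = (-1.9606)
  f(x*)   = 1.6791

x* = (-0.1594, -0.0315, 0.3012), lambda* = (-1.9606)


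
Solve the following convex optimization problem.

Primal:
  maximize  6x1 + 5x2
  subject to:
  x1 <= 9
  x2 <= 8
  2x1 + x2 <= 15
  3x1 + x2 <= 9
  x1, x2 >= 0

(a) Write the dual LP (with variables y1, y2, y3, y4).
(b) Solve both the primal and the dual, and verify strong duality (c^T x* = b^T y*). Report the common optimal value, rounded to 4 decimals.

The standard primal-dual pair for 'max c^T x s.t. A x <= b, x >= 0' is:
  Dual:  min b^T y  s.t.  A^T y >= c,  y >= 0.

So the dual LP is:
  minimize  9y1 + 8y2 + 15y3 + 9y4
  subject to:
    y1 + 2y3 + 3y4 >= 6
    y2 + y3 + y4 >= 5
    y1, y2, y3, y4 >= 0

Solving the primal: x* = (0.3333, 8).
  primal value c^T x* = 42.
Solving the dual: y* = (0, 3, 0, 2).
  dual value b^T y* = 42.
Strong duality: c^T x* = b^T y*. Confirmed.

42


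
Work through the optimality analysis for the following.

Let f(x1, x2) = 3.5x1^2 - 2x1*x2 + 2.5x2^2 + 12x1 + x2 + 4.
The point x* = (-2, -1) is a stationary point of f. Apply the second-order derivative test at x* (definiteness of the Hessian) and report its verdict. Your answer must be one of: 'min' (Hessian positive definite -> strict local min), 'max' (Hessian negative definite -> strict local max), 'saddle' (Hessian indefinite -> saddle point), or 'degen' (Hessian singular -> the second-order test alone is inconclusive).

Compute the Hessian H = grad^2 f:
  H = [[7, -2], [-2, 5]]
Verify stationarity: grad f(x*) = H x* + g = (0, 0).
Eigenvalues of H: 3.7639, 8.2361.
Both eigenvalues > 0, so H is positive definite -> x* is a strict local min.

min


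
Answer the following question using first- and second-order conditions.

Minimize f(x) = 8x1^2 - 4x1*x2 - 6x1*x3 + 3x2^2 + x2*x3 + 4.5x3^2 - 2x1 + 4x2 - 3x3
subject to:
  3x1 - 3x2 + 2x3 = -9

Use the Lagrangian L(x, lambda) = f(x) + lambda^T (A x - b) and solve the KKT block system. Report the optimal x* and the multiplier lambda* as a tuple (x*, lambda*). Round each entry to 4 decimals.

Form the Lagrangian:
  L(x, lambda) = (1/2) x^T Q x + c^T x + lambda^T (A x - b)
Stationarity (grad_x L = 0): Q x + c + A^T lambda = 0.
Primal feasibility: A x = b.

This gives the KKT block system:
  [ Q   A^T ] [ x     ]   [-c ]
  [ A    0  ] [ lambda ] = [ b ]

Solving the linear system:
  x*      = (-0.9361, 1.1358, -1.3922)
  lambda* = (4.3889)
  f(x*)   = 25.0461

x* = (-0.9361, 1.1358, -1.3922), lambda* = (4.3889)


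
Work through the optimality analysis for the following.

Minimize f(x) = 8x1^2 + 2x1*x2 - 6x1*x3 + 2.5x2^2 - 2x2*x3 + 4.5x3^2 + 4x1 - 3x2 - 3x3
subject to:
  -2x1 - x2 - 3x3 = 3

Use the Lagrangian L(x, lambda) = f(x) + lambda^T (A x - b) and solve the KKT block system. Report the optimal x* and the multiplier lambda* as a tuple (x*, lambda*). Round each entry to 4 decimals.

Form the Lagrangian:
  L(x, lambda) = (1/2) x^T Q x + c^T x + lambda^T (A x - b)
Stationarity (grad_x L = 0): Q x + c + A^T lambda = 0.
Primal feasibility: A x = b.

This gives the KKT block system:
  [ Q   A^T ] [ x     ]   [-c ]
  [ A    0  ] [ lambda ] = [ b ]

Solving the linear system:
  x*      = (-0.7258, 0.3167, -0.6217)
  lambda* = (-1.6246)
  f(x*)   = 1.4428

x* = (-0.7258, 0.3167, -0.6217), lambda* = (-1.6246)


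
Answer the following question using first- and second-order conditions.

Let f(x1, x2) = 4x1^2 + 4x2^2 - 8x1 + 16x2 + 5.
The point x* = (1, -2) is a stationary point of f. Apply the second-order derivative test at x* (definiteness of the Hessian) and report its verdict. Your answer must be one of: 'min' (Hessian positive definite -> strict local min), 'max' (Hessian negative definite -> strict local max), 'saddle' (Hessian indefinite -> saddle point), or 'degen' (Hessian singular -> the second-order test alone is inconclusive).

Compute the Hessian H = grad^2 f:
  H = [[8, 0], [0, 8]]
Verify stationarity: grad f(x*) = H x* + g = (0, 0).
Eigenvalues of H: 8, 8.
Both eigenvalues > 0, so H is positive definite -> x* is a strict local min.

min


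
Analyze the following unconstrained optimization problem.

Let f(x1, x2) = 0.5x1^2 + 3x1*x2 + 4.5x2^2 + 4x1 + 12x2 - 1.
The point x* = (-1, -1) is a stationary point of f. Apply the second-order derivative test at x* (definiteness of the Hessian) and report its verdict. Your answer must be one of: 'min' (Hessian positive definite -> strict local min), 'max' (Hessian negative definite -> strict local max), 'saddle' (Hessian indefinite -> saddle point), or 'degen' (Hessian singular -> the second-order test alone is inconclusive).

Compute the Hessian H = grad^2 f:
  H = [[1, 3], [3, 9]]
Verify stationarity: grad f(x*) = H x* + g = (0, 0).
Eigenvalues of H: 0, 10.
H has a zero eigenvalue (singular; positive semidefinite but not definite), so H is neither positive definite, negative definite, nor indefinite. The second-order test alone is inconclusive -> degen.
(Indeed, f is constant along the null direction of H through x*, so x* is not a strict local extremum.)

degen


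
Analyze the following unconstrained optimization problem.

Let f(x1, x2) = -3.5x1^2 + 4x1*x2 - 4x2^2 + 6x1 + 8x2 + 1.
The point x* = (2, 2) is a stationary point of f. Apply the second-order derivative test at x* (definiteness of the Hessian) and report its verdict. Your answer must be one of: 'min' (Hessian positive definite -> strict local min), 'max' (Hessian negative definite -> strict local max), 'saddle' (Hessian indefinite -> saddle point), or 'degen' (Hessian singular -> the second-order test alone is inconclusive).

Compute the Hessian H = grad^2 f:
  H = [[-7, 4], [4, -8]]
Verify stationarity: grad f(x*) = H x* + g = (0, 0).
Eigenvalues of H: -11.5311, -3.4689.
Both eigenvalues < 0, so H is negative definite -> x* is a strict local max.

max


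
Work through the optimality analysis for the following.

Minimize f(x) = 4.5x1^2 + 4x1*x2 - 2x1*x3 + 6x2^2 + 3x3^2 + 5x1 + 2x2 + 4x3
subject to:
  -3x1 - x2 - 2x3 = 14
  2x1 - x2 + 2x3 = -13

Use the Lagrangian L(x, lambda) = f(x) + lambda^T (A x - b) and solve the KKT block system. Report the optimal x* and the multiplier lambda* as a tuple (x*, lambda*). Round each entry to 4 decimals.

Form the Lagrangian:
  L(x, lambda) = (1/2) x^T Q x + c^T x + lambda^T (A x - b)
Stationarity (grad_x L = 0): Q x + c + A^T lambda = 0.
Primal feasibility: A x = b.

This gives the KKT block system:
  [ Q   A^T ] [ x     ]   [-c ]
  [ A    0  ] [ lambda ] = [ b ]

Solving the linear system:
  x*      = (-2.8659, 0.933, -3.1676)
  lambda* = (-1.4525, 3.1844)
  f(x*)   = 18.2989

x* = (-2.8659, 0.933, -3.1676), lambda* = (-1.4525, 3.1844)


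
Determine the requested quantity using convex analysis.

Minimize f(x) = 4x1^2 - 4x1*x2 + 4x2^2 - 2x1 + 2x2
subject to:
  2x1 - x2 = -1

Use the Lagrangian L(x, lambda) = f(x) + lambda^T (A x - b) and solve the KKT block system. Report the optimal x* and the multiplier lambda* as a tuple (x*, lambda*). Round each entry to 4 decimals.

Form the Lagrangian:
  L(x, lambda) = (1/2) x^T Q x + c^T x + lambda^T (A x - b)
Stationarity (grad_x L = 0): Q x + c + A^T lambda = 0.
Primal feasibility: A x = b.

This gives the KKT block system:
  [ Q   A^T ] [ x     ]   [-c ]
  [ A    0  ] [ lambda ] = [ b ]

Solving the linear system:
  x*      = (-0.5833, -0.1667)
  lambda* = (3)
  f(x*)   = 1.9167

x* = (-0.5833, -0.1667), lambda* = (3)


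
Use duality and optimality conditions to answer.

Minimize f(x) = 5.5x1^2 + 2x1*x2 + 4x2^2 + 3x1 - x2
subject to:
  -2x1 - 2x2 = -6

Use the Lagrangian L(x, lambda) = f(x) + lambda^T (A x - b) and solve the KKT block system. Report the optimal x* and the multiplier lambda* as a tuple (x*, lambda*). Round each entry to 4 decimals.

Form the Lagrangian:
  L(x, lambda) = (1/2) x^T Q x + c^T x + lambda^T (A x - b)
Stationarity (grad_x L = 0): Q x + c + A^T lambda = 0.
Primal feasibility: A x = b.

This gives the KKT block system:
  [ Q   A^T ] [ x     ]   [-c ]
  [ A    0  ] [ lambda ] = [ b ]

Solving the linear system:
  x*      = (0.9333, 2.0667)
  lambda* = (8.7)
  f(x*)   = 26.4667

x* = (0.9333, 2.0667), lambda* = (8.7)


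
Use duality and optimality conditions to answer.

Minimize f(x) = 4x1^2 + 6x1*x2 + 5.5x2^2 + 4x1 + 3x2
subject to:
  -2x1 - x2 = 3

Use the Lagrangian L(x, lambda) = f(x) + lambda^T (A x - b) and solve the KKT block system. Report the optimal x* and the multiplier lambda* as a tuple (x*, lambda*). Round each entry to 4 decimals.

Form the Lagrangian:
  L(x, lambda) = (1/2) x^T Q x + c^T x + lambda^T (A x - b)
Stationarity (grad_x L = 0): Q x + c + A^T lambda = 0.
Primal feasibility: A x = b.

This gives the KKT block system:
  [ Q   A^T ] [ x     ]   [-c ]
  [ A    0  ] [ lambda ] = [ b ]

Solving the linear system:
  x*      = (-1.6429, 0.2857)
  lambda* = (-3.7143)
  f(x*)   = 2.7143

x* = (-1.6429, 0.2857), lambda* = (-3.7143)


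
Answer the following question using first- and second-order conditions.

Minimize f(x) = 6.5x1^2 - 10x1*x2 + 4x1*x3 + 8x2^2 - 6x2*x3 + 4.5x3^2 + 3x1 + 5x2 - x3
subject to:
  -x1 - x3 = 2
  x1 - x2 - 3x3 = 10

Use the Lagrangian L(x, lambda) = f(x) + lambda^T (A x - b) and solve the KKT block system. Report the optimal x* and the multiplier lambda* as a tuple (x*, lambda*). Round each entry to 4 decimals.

Form the Lagrangian:
  L(x, lambda) = (1/2) x^T Q x + c^T x + lambda^T (A x - b)
Stationarity (grad_x L = 0): Q x + c + A^T lambda = 0.
Primal feasibility: A x = b.

This gives the KKT block system:
  [ Q   A^T ] [ x     ]   [-c ]
  [ A    0  ] [ lambda ] = [ b ]

Solving the linear system:
  x*      = (0.6639, -1.3445, -2.6639)
  lambda* = (7.2521, -7.1681)
  f(x*)   = 27.5546

x* = (0.6639, -1.3445, -2.6639), lambda* = (7.2521, -7.1681)


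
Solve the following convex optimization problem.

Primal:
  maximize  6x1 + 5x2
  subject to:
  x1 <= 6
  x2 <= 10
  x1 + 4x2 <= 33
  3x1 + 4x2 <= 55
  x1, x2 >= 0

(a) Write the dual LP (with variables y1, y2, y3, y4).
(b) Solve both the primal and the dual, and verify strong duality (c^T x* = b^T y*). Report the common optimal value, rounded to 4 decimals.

The standard primal-dual pair for 'max c^T x s.t. A x <= b, x >= 0' is:
  Dual:  min b^T y  s.t.  A^T y >= c,  y >= 0.

So the dual LP is:
  minimize  6y1 + 10y2 + 33y3 + 55y4
  subject to:
    y1 + y3 + 3y4 >= 6
    y2 + 4y3 + 4y4 >= 5
    y1, y2, y3, y4 >= 0

Solving the primal: x* = (6, 6.75).
  primal value c^T x* = 69.75.
Solving the dual: y* = (4.75, 0, 1.25, 0).
  dual value b^T y* = 69.75.
Strong duality: c^T x* = b^T y*. Confirmed.

69.75


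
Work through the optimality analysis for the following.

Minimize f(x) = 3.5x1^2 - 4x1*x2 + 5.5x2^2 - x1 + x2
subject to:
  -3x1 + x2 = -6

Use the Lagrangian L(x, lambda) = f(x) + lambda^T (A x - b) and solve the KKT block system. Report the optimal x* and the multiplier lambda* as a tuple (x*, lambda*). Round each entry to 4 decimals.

Form the Lagrangian:
  L(x, lambda) = (1/2) x^T Q x + c^T x + lambda^T (A x - b)
Stationarity (grad_x L = 0): Q x + c + A^T lambda = 0.
Primal feasibility: A x = b.

This gives the KKT block system:
  [ Q   A^T ] [ x     ]   [-c ]
  [ A    0  ] [ lambda ] = [ b ]

Solving the linear system:
  x*      = (2.0976, 0.2927)
  lambda* = (4.1707)
  f(x*)   = 11.6098

x* = (2.0976, 0.2927), lambda* = (4.1707)


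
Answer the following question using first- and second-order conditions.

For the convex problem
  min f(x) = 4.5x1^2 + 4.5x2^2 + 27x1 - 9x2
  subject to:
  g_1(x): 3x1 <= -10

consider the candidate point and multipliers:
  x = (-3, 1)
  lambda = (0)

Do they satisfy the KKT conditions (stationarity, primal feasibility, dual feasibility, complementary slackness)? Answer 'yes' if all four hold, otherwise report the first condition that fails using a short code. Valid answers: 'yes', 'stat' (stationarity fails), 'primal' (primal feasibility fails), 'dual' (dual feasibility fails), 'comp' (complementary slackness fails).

Gradient of f: grad f(x) = Q x + c = (0, 0)
Constraint values g_i(x) = a_i^T x - b_i:
  g_1((-3, 1)) = 1
Stationarity residual: grad f(x) + sum_i lambda_i a_i = (0, 0)
  -> stationarity OK
Primal feasibility (all g_i <= 0): FAILS
Dual feasibility (all lambda_i >= 0): OK
Complementary slackness (lambda_i * g_i(x) = 0 for all i): OK

Verdict: the first failing condition is primal_feasibility -> primal.

primal


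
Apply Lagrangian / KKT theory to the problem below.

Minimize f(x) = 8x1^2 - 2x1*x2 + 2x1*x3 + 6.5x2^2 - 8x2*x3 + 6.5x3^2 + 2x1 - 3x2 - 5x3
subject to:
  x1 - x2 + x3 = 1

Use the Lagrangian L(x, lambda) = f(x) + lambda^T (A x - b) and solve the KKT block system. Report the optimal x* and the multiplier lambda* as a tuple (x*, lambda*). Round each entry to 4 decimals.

Form the Lagrangian:
  L(x, lambda) = (1/2) x^T Q x + c^T x + lambda^T (A x - b)
Stationarity (grad_x L = 0): Q x + c + A^T lambda = 0.
Primal feasibility: A x = b.

This gives the KKT block system:
  [ Q   A^T ] [ x     ]   [-c ]
  [ A    0  ] [ lambda ] = [ b ]

Solving the linear system:
  x*      = (0.2444, 0.4222, 1.1778)
  lambda* = (-7.4222)
  f(x*)   = 0.3778

x* = (0.2444, 0.4222, 1.1778), lambda* = (-7.4222)


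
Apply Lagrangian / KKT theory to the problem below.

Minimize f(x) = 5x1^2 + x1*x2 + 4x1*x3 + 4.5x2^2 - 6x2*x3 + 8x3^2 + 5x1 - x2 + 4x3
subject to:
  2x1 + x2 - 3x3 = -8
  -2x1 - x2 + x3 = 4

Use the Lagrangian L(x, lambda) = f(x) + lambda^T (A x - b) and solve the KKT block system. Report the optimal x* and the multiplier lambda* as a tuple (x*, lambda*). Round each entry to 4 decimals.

Form the Lagrangian:
  L(x, lambda) = (1/2) x^T Q x + c^T x + lambda^T (A x - b)
Stationarity (grad_x L = 0): Q x + c + A^T lambda = 0.
Primal feasibility: A x = b.

This gives the KKT block system:
  [ Q   A^T ] [ x     ]   [-c ]
  [ A    0  ] [ lambda ] = [ b ]

Solving the linear system:
  x*      = (-1.7381, 1.4762, 2)
  lambda* = (9.369, 7.9167)
  f(x*)   = 20.5595

x* = (-1.7381, 1.4762, 2), lambda* = (9.369, 7.9167)


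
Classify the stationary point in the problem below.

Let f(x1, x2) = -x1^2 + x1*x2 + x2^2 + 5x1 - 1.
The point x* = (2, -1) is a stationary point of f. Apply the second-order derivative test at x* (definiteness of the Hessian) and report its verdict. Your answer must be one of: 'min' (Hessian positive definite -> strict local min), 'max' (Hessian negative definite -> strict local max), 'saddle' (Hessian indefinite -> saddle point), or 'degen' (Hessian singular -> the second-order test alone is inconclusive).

Compute the Hessian H = grad^2 f:
  H = [[-2, 1], [1, 2]]
Verify stationarity: grad f(x*) = H x* + g = (0, 0).
Eigenvalues of H: -2.2361, 2.2361.
Eigenvalues have mixed signs, so H is indefinite -> x* is a saddle point.

saddle


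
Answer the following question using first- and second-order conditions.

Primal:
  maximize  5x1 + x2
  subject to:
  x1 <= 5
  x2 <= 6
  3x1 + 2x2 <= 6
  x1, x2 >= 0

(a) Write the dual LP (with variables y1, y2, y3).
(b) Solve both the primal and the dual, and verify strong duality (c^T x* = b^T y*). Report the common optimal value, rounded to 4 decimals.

The standard primal-dual pair for 'max c^T x s.t. A x <= b, x >= 0' is:
  Dual:  min b^T y  s.t.  A^T y >= c,  y >= 0.

So the dual LP is:
  minimize  5y1 + 6y2 + 6y3
  subject to:
    y1 + 3y3 >= 5
    y2 + 2y3 >= 1
    y1, y2, y3 >= 0

Solving the primal: x* = (2, 0).
  primal value c^T x* = 10.
Solving the dual: y* = (0, 0, 1.6667).
  dual value b^T y* = 10.
Strong duality: c^T x* = b^T y*. Confirmed.

10


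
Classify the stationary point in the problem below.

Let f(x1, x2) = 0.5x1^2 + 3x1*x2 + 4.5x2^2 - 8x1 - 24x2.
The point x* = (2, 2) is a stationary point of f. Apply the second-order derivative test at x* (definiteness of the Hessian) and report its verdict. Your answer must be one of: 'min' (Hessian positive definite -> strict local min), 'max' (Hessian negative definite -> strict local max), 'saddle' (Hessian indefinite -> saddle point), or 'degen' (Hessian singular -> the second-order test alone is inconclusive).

Compute the Hessian H = grad^2 f:
  H = [[1, 3], [3, 9]]
Verify stationarity: grad f(x*) = H x* + g = (0, 0).
Eigenvalues of H: 0, 10.
H has a zero eigenvalue (singular; positive semidefinite but not definite), so H is neither positive definite, negative definite, nor indefinite. The second-order test alone is inconclusive -> degen.
(Indeed, f is constant along the null direction of H through x*, so x* is not a strict local extremum.)

degen
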